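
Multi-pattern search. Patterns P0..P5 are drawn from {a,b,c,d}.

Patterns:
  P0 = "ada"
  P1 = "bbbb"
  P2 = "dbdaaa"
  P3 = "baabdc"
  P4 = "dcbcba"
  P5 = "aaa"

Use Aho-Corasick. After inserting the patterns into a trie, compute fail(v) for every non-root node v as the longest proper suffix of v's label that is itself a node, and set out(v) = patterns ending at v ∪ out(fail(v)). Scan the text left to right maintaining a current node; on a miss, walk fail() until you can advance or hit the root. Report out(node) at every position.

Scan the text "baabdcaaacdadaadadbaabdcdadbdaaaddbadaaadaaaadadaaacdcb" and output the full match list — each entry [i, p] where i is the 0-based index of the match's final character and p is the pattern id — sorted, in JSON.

Build:
Trie (insert patterns):
  n0 'ε': a→1 b→4 d→8
  n1 'a': a→24 d→2
  n2 'ad': a→3
  n3 'ada': ·  [P0 ends]
  n4 'b': a→14 b→5
  n5 'bb': b→6
  n6 'bbb': b→7
  n7 'bbbb': ·  [P1 ends]
  n8 'd': b→9 c→19
  n9 'db': d→10
  n10 'dbd': a→11
  n11 'dbda': a→12
  n12 'dbdaa': a→13
  n13 'dbdaaa': ·  [P2 ends]
  n14 'ba': a→15
  n15 'baa': b→16
  n16 'baab': d→17
  n17 'baabd': c→18
  n18 'baabdc': ·  [P3 ends]
  n19 'dc': b→20
  n20 'dcb': c→21
  n21 'dcbc': b→22
  n22 'dcbcb': a→23
  n23 'dcbcba': ·  [P4 ends]
  n24 'aa': a→25
  n25 'aaa': ·  [P5 ends]

Failure links (BFS by depth):
  fail(1) 'a': from fail(0)=0 chase 'a': 0 ⇒ 0;  out=∅∪out(0)=∅
  fail(4) 'b': from fail(0)=0 chase 'b': 0 ⇒ 0;  out=∅∪out(0)=∅
  fail(8) 'd': from fail(0)=0 chase 'd': 0 ⇒ 0;  out=∅∪out(0)=∅
  fail(2) 'ad': from fail(1)=0 chase 'd': 0 ⇒ 8;  out=∅∪out(8)=∅
  fail(5) 'bb': from fail(4)=0 chase 'b': 0 ⇒ 4;  out=∅∪out(4)=∅
  fail(9) 'db': from fail(8)=0 chase 'b': 0 ⇒ 4;  out=∅∪out(4)=∅
  fail(14) 'ba': from fail(4)=0 chase 'a': 0 ⇒ 1;  out=∅∪out(1)=∅
  fail(19) 'dc': from fail(8)=0 chase 'c': 0 ⇒ 0;  out=∅∪out(0)=∅
  fail(24) 'aa': from fail(1)=0 chase 'a': 0 ⇒ 1;  out=∅∪out(1)=∅
  fail(3) 'ada': from fail(2)=8 chase 'a': 8→0 ⇒ 1;  out={0}∪out(1)={0}
  fail(6) 'bbb': from fail(5)=4 chase 'b': 4 ⇒ 5;  out=∅∪out(5)=∅
  fail(10) 'dbd': from fail(9)=4 chase 'd': 4→0 ⇒ 8;  out=∅∪out(8)=∅
  fail(15) 'baa': from fail(14)=1 chase 'a': 1 ⇒ 24;  out=∅∪out(24)=∅
  fail(20) 'dcb': from fail(19)=0 chase 'b': 0 ⇒ 4;  out=∅∪out(4)=∅
  fail(25) 'aaa': from fail(24)=1 chase 'a': 1 ⇒ 24;  out={5}∪out(24)={5}
  fail(7) 'bbbb': from fail(6)=5 chase 'b': 5 ⇒ 6;  out={1}∪out(6)={1}
  fail(11) 'dbda': from fail(10)=8 chase 'a': 8→0 ⇒ 1;  out=∅∪out(1)=∅
  fail(16) 'baab': from fail(15)=24 chase 'b': 24→1→0 ⇒ 4;  out=∅∪out(4)=∅
  fail(21) 'dcbc': from fail(20)=4 chase 'c': 4→0 ⇒ 0;  out=∅∪out(0)=∅
  fail(12) 'dbdaa': from fail(11)=1 chase 'a': 1 ⇒ 24;  out=∅∪out(24)=∅
  fail(17) 'baabd': from fail(16)=4 chase 'd': 4→0 ⇒ 8;  out=∅∪out(8)=∅
  fail(22) 'dcbcb': from fail(21)=0 chase 'b': 0 ⇒ 4;  out=∅∪out(4)=∅
  fail(13) 'dbdaaa': from fail(12)=24 chase 'a': 24 ⇒ 25;  out={2}∪out(25)={2,5}
  fail(18) 'baabdc': from fail(17)=8 chase 'c': 8 ⇒ 19;  out={3}∪out(19)={3}
  fail(23) 'dcbcba': from fail(22)=4 chase 'a': 4 ⇒ 14;  out={4}∪out(14)={4}

Text stream:
i=0 'b': node 0→4
i=1 'a': node 4→14
i=2 'a': node 14→15
i=3 'b': node 15→16
i=4 'd': node 16→17
i=5 'c': node 17→18  emit P3@[0:5]
i=6 'a': node 18→1 (fail-walked)
i=7 'a': node 1→24
i=8 'a': node 24→25  emit P5@[6:8]
i=9 'c': node 25→0 (fail-walked)
i=10 'd': node 0→8
i=11 'a': node 8→1 (fail-walked)
i=12 'd': node 1→2
i=13 'a': node 2→3  emit P0@[11:13]
i=14 'a': node 3→24 (fail-walked)
i=15 'd': node 24→2 (fail-walked)
i=16 'a': node 2→3  emit P0@[14:16]
i=17 'd': node 3→2 (fail-walked)
i=18 'b': node 2→9 (fail-walked)
i=19 'a': node 9→14 (fail-walked)
i=20 'a': node 14→15
i=21 'b': node 15→16
i=22 'd': node 16→17
i=23 'c': node 17→18  emit P3@[18:23]
i=24 'd': node 18→8 (fail-walked)
i=25 'a': node 8→1 (fail-walked)
i=26 'd': node 1→2
i=27 'b': node 2→9 (fail-walked)
i=28 'd': node 9→10
i=29 'a': node 10→11
i=30 'a': node 11→12
i=31 'a': node 12→13  emit P2@[26:31],P5@[29:31]
i=32 'd': node 13→2 (fail-walked)
i=33 'd': node 2→8 (fail-walked)
i=34 'b': node 8→9
i=35 'a': node 9→14 (fail-walked)
i=36 'd': node 14→2 (fail-walked)
i=37 'a': node 2→3  emit P0@[35:37]
i=38 'a': node 3→24 (fail-walked)
i=39 'a': node 24→25  emit P5@[37:39]
i=40 'd': node 25→2 (fail-walked)
i=41 'a': node 2→3  emit P0@[39:41]
i=42 'a': node 3→24 (fail-walked)
i=43 'a': node 24→25  emit P5@[41:43]
i=44 'a': node 25→25 (fail-walked)  emit P5@[42:44]
i=45 'd': node 25→2 (fail-walked)
i=46 'a': node 2→3  emit P0@[44:46]
i=47 'd': node 3→2 (fail-walked)
i=48 'a': node 2→3  emit P0@[46:48]
i=49 'a': node 3→24 (fail-walked)
i=50 'a': node 24→25  emit P5@[48:50]
i=51 'c': node 25→0 (fail-walked)
i=52 'd': node 0→8
i=53 'c': node 8→19
i=54 'b': node 19→20

Matches: [[5,3],[8,5],[13,0],[16,0],[23,3],[31,2],[31,5],[37,0],[39,5],[41,0],[43,5],[44,5],[46,0],[48,0],[50,5]]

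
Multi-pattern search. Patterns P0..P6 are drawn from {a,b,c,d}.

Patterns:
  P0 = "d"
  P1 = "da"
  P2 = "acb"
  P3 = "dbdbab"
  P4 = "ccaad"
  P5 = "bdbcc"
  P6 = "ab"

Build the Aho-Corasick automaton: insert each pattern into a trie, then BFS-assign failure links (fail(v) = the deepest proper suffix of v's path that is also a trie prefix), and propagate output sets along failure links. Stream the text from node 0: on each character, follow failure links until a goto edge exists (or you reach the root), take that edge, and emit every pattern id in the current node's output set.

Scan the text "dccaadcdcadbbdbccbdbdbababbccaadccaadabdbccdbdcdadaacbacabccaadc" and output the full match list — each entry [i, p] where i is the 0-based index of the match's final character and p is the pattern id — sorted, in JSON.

Build automaton:
Trie nodes:
  0='ε' goto a→3 b→16 c→11 d→1
  1='d' goto a→2 b→6  ←P0
  2='da' goto ·  ←P1
  3='a' goto b→21 c→4
  4='ac' goto b→5
  5='acb' goto ·  ←P2
  6='db' goto d→7
  7='dbd' goto b→8
  8='dbdb' goto a→9
  9='dbdba' goto b→10
  10='dbdbab' goto ·  ←P3
  11='c' goto c→12
  12='cc' goto a→13
  13='cca' goto a→14
  14='ccaa' goto d→15
  15='ccaad' goto ·  ←P4
  16='b' goto d→17
  17='bd' goto b→18
  18='bdb' goto c→19
  19='bdbc' goto c→20
  20='bdbcc' goto ·  ←P5
  21='ab' goto ·  ←P6

Failure links (BFS by depth):
  n1('d'): parent n0 fail=0; on 'd' 0 → fail=0;  out {0}∪∅={0}
  n3('a'): parent n0 fail=0; on 'a' 0 → fail=0;  out ∅∪∅=∅
  n11('c'): parent n0 fail=0; on 'c' 0 → fail=0;  out ∅∪∅=∅
  n16('b'): parent n0 fail=0; on 'b' 0 → fail=0;  out ∅∪∅=∅
  n2('da'): parent n1 fail=0; on 'a' 0 → fail=3;  out {1}∪∅={1}
  n4('ac'): parent n3 fail=0; on 'c' 0 → fail=11;  out ∅∪∅=∅
  n6('db'): parent n1 fail=0; on 'b' 0 → fail=16;  out ∅∪∅=∅
  n12('cc'): parent n11 fail=0; on 'c' 0 → fail=11;  out ∅∪∅=∅
  n17('bd'): parent n16 fail=0; on 'd' 0 → fail=1;  out ∅∪{0}={0}
  n21('ab'): parent n3 fail=0; on 'b' 0 → fail=16;  out {6}∪∅={6}
  n5('acb'): parent n4 fail=11; on 'b' 11→0 → fail=16;  out {2}∪∅={2}
  n7('dbd'): parent n6 fail=16; on 'd' 16 → fail=17;  out ∅∪{0}={0}
  n13('cca'): parent n12 fail=11; on 'a' 11→0 → fail=3;  out ∅∪∅=∅
  n18('bdb'): parent n17 fail=1; on 'b' 1 → fail=6;  out ∅∪∅=∅
  n8('dbdb'): parent n7 fail=17; on 'b' 17 → fail=18;  out ∅∪∅=∅
  n14('ccaa'): parent n13 fail=3; on 'a' 3→0 → fail=3;  out ∅∪∅=∅
  n19('bdbc'): parent n18 fail=6; on 'c' 6→16→0 → fail=11;  out ∅∪∅=∅
  n9('dbdba'): parent n8 fail=18; on 'a' 18→6→16→0 → fail=3;  out ∅∪∅=∅
  n15('ccaad'): parent n14 fail=3; on 'd' 3→0 → fail=1;  out {4}∪{0}={0,4}
  n20('bdbcc'): parent n19 fail=11; on 'c' 11 → fail=12;  out {5}∪∅={5}
  n10('dbdbab'): parent n9 fail=3; on 'b' 3 → fail=21;  out {3}∪{6}={3,6}

Text stream:
i=0 'd': node 0→1  → match P0@[0:0]
i=1 'c': node 1→11 ·f
i=2 'c': node 11→12
i=3 'a': node 12→13
i=4 'a': node 13→14
i=5 'd': node 14→15  → match P0@[5:5],P4@[1:5]
i=6 'c': node 15→11 ·f
i=7 'd': node 11→1 ·f  → match P0@[7:7]
i=8 'c': node 1→11 ·f
i=9 'a': node 11→3 ·f
i=10 'd': node 3→1 ·f  → match P0@[10:10]
i=11 'b': node 1→6
i=12 'b': node 6→16 ·f
i=13 'd': node 16→17  → match P0@[13:13]
i=14 'b': node 17→18
i=15 'c': node 18→19
i=16 'c': node 19→20  → match P5@[12:16]
i=17 'b': node 20→16 ·f
i=18 'd': node 16→17  → match P0@[18:18]
i=19 'b': node 17→18
i=20 'd': node 18→7 ·f  → match P0@[20:20]
i=21 'b': node 7→8
i=22 'a': node 8→9
i=23 'b': node 9→10  → match P3@[18:23],P6@[22:23]
i=24 'a': node 10→3 ·f
i=25 'b': node 3→21  → match P6@[24:25]
i=26 'b': node 21→16 ·f
i=27 'c': node 16→11 ·f
i=28 'c': node 11→12
i=29 'a': node 12→13
i=30 'a': node 13→14
i=31 'd': node 14→15  → match P0@[31:31],P4@[27:31]
i=32 'c': node 15→11 ·f
i=33 'c': node 11→12
i=34 'a': node 12→13
i=35 'a': node 13→14
i=36 'd': node 14→15  → match P0@[36:36],P4@[32:36]
i=37 'a': node 15→2 ·f  → match P1@[36:37]
i=38 'b': node 2→21 ·f  → match P6@[37:38]
i=39 'd': node 21→17 ·f  → match P0@[39:39]
i=40 'b': node 17→18
i=41 'c': node 18→19
i=42 'c': node 19→20  → match P5@[38:42]
i=43 'd': node 20→1 ·f  → match P0@[43:43]
i=44 'b': node 1→6
i=45 'd': node 6→7  → match P0@[45:45]
i=46 'c': node 7→11 ·f
i=47 'd': node 11→1 ·f  → match P0@[47:47]
i=48 'a': node 1→2  → match P1@[47:48]
i=49 'd': node 2→1 ·f  → match P0@[49:49]
i=50 'a': node 1→2  → match P1@[49:50]
i=51 'a': node 2→3 ·f
i=52 'c': node 3→4
i=53 'b': node 4→5  → match P2@[51:53]
i=54 'a': node 5→3 ·f
i=55 'c': node 3→4
i=56 'a': node 4→3 ·f
i=57 'b': node 3→21  → match P6@[56:57]
i=58 'c': node 21→11 ·f
i=59 'c': node 11→12
i=60 'a': node 12→13
i=61 'a': node 13→14
i=62 'd': node 14→15  → match P0@[62:62],P4@[58:62]
i=63 'c': node 15→11 ·f

Result: [[0,0],[5,0],[5,4],[7,0],[10,0],[13,0],[16,5],[18,0],[20,0],[23,3],[23,6],[25,6],[31,0],[31,4],[36,0],[36,4],[37,1],[38,6],[39,0],[42,5],[43,0],[45,0],[47,0],[48,1],[49,0],[50,1],[53,2],[57,6],[62,0],[62,4]]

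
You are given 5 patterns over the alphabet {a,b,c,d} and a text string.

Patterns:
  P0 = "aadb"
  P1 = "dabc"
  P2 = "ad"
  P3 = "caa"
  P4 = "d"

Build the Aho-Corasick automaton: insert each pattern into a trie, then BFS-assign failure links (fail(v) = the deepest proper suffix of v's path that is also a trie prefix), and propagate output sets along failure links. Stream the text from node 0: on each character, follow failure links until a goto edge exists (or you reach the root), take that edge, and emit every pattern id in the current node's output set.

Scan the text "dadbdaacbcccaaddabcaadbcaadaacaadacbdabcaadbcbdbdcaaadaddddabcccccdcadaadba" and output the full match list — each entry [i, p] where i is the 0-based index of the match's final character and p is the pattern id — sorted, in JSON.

Build automaton:
Trie nodes:
  n0 'ε': a→1 c→10 d→5
  n1 'a': a→2 d→9
  n2 'aa': d→3
  n3 'aad': b→4
  n4 'aadb': ·  ←P0
  n5 'd': a→6  ←P4
  n6 'da': b→7
  n7 'dab': c→8
  n8 'dabc': ·  ←P1
  n9 'ad': ·  ←P2
  n10 'c': a→11
  n11 'ca': a→12
  n12 'caa': ·  ←P3

Failure links (BFS by depth):
  fail(1) 'a': from fail(0)=0 chase 'a': 0 ⇒ 0;  out=∅∪out(0)=∅
  fail(5) 'd': from fail(0)=0 chase 'd': 0 ⇒ 0;  out={4}∪out(0)={4}
  fail(10) 'c': from fail(0)=0 chase 'c': 0 ⇒ 0;  out=∅∪out(0)=∅
  fail(2) 'aa': from fail(1)=0 chase 'a': 0 ⇒ 1;  out=∅∪out(1)=∅
  fail(6) 'da': from fail(5)=0 chase 'a': 0 ⇒ 1;  out=∅∪out(1)=∅
  fail(9) 'ad': from fail(1)=0 chase 'd': 0 ⇒ 5;  out={2}∪out(5)={2,4}
  fail(11) 'ca': from fail(10)=0 chase 'a': 0 ⇒ 1;  out=∅∪out(1)=∅
  fail(3) 'aad': from fail(2)=1 chase 'd': 1 ⇒ 9;  out=∅∪out(9)={2,4}
  fail(7) 'dab': from fail(6)=1 chase 'b': 1→0 ⇒ 0;  out=∅∪out(0)=∅
  fail(12) 'caa': from fail(11)=1 chase 'a': 1 ⇒ 2;  out={3}∪out(2)={3}
  fail(4) 'aadb': from fail(3)=9 chase 'b': 9→5→0 ⇒ 0;  out={0}∪out(0)={0}
  fail(8) 'dabc': from fail(7)=0 chase 'c': 0 ⇒ 10;  out={1}∪out(10)={1}

Scan:
i=0 'd': node 0→5  ** P4@[0:0]
i=1 'a': node 5→6
i=2 'd': node 6→9 (fail-walked)  ** P2@[1:2],P4@[2:2]
i=3 'b': node 9→0 (fail-walked)
i=4 'd': node 0→5  ** P4@[4:4]
i=5 'a': node 5→6
i=6 'a': node 6→2 (fail-walked)
i=7 'c': node 2→10 (fail-walked)
i=8 'b': node 10→0 (fail-walked)
i=9 'c': node 0→10
i=10 'c': node 10→10 (fail-walked)
i=11 'c': node 10→10 (fail-walked)
i=12 'a': node 10→11
i=13 'a': node 11→12  ** P3@[11:13]
i=14 'd': node 12→3 (fail-walked)  ** P2@[13:14],P4@[14:14]
i=15 'd': node 3→5 (fail-walked)  ** P4@[15:15]
i=16 'a': node 5→6
i=17 'b': node 6→7
i=18 'c': node 7→8  ** P1@[15:18]
i=19 'a': node 8→11 (fail-walked)
i=20 'a': node 11→12  ** P3@[18:20]
i=21 'd': node 12→3 (fail-walked)  ** P2@[20:21],P4@[21:21]
i=22 'b': node 3→4  ** P0@[19:22]
i=23 'c': node 4→10 (fail-walked)
i=24 'a': node 10→11
i=25 'a': node 11→12  ** P3@[23:25]
i=26 'd': node 12→3 (fail-walked)  ** P2@[25:26],P4@[26:26]
i=27 'a': node 3→6 (fail-walked)
i=28 'a': node 6→2 (fail-walked)
i=29 'c': node 2→10 (fail-walked)
i=30 'a': node 10→11
i=31 'a': node 11→12  ** P3@[29:31]
i=32 'd': node 12→3 (fail-walked)  ** P2@[31:32],P4@[32:32]
i=33 'a': node 3→6 (fail-walked)
i=34 'c': node 6→10 (fail-walked)
i=35 'b': node 10→0 (fail-walked)
i=36 'd': node 0→5  ** P4@[36:36]
i=37 'a': node 5→6
i=38 'b': node 6→7
i=39 'c': node 7→8  ** P1@[36:39]
i=40 'a': node 8→11 (fail-walked)
i=41 'a': node 11→12  ** P3@[39:41]
i=42 'd': node 12→3 (fail-walked)  ** P2@[41:42],P4@[42:42]
i=43 'b': node 3→4  ** P0@[40:43]
i=44 'c': node 4→10 (fail-walked)
i=45 'b': node 10→0 (fail-walked)
i=46 'd': node 0→5  ** P4@[46:46]
i=47 'b': node 5→0 (fail-walked)
i=48 'd': node 0→5  ** P4@[48:48]
i=49 'c': node 5→10 (fail-walked)
i=50 'a': node 10→11
i=51 'a': node 11→12  ** P3@[49:51]
i=52 'a': node 12→2 (fail-walked)
i=53 'd': node 2→3  ** P2@[52:53],P4@[53:53]
i=54 'a': node 3→6 (fail-walked)
i=55 'd': node 6→9 (fail-walked)  ** P2@[54:55],P4@[55:55]
i=56 'd': node 9→5 (fail-walked)  ** P4@[56:56]
i=57 'd': node 5→5 (fail-walked)  ** P4@[57:57]
i=58 'd': node 5→5 (fail-walked)  ** P4@[58:58]
i=59 'a': node 5→6
i=60 'b': node 6→7
i=61 'c': node 7→8  ** P1@[58:61]
i=62 'c': node 8→10 (fail-walked)
i=63 'c': node 10→10 (fail-walked)
i=64 'c': node 10→10 (fail-walked)
i=65 'c': node 10→10 (fail-walked)
i=66 'd': node 10→5 (fail-walked)  ** P4@[66:66]
i=67 'c': node 5→10 (fail-walked)
i=68 'a': node 10→11
i=69 'd': node 11→9 (fail-walked)  ** P2@[68:69],P4@[69:69]
i=70 'a': node 9→6 (fail-walked)
i=71 'a': node 6→2 (fail-walked)
i=72 'd': node 2→3  ** P2@[71:72],P4@[72:72]
i=73 'b': node 3→4  ** P0@[70:73]
i=74 'a': node 4→1 (fail-walked)

Result: [[0,4],[2,2],[2,4],[4,4],[13,3],[14,2],[14,4],[15,4],[18,1],[20,3],[21,2],[21,4],[22,0],[25,3],[26,2],[26,4],[31,3],[32,2],[32,4],[36,4],[39,1],[41,3],[42,2],[42,4],[43,0],[46,4],[48,4],[51,3],[53,2],[53,4],[55,2],[55,4],[56,4],[57,4],[58,4],[61,1],[66,4],[69,2],[69,4],[72,2],[72,4],[73,0]]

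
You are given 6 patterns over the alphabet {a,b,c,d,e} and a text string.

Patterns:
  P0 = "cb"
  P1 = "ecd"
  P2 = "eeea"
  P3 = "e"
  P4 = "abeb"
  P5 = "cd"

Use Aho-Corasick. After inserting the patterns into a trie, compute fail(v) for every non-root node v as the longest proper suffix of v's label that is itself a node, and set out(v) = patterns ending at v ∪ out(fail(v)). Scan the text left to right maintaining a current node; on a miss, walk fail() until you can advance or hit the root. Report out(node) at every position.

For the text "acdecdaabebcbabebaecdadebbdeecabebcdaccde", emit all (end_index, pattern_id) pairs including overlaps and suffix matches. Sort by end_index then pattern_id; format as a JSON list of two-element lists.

Build automaton:
Trie nodes:
  n0 'ε': a→9 c→1 e→3
  n1 'c': b→2 d→13
  n2 'cb': ·  [P0 ends]
  n3 'e': c→4 e→6  [P3 ends]
  n4 'ec': d→5
  n5 'ecd': ·  [P1 ends]
  n6 'ee': e→7
  n7 'eee': a→8
  n8 'eeea': ·  [P2 ends]
  n9 'a': b→10
  n10 'ab': e→11
  n11 'abe': b→12
  n12 'abeb': ·  [P4 ends]
  n13 'cd': ·  [P5 ends]

BFS fail/out derivation:
  n1('c'): parent n0 fail=0; on 'c' 0 → fail=0;  out ∅∪∅=∅
  n3('e'): parent n0 fail=0; on 'e' 0 → fail=0;  out {3}∪∅={3}
  n9('a'): parent n0 fail=0; on 'a' 0 → fail=0;  out ∅∪∅=∅
  n2('cb'): parent n1 fail=0; on 'b' 0 → fail=0;  out {0}∪∅={0}
  n4('ec'): parent n3 fail=0; on 'c' 0 → fail=1;  out ∅∪∅=∅
  n6('ee'): parent n3 fail=0; on 'e' 0 → fail=3;  out ∅∪{3}={3}
  n10('ab'): parent n9 fail=0; on 'b' 0 → fail=0;  out ∅∪∅=∅
  n13('cd'): parent n1 fail=0; on 'd' 0 → fail=0;  out {5}∪∅={5}
  n5('ecd'): parent n4 fail=1; on 'd' 1 → fail=13;  out {1}∪{5}={1,5}
  n7('eee'): parent n6 fail=3; on 'e' 3 → fail=6;  out ∅∪{3}={3}
  n11('abe'): parent n10 fail=0; on 'e' 0 → fail=3;  out ∅∪{3}={3}
  n8('eeea'): parent n7 fail=6; on 'a' 6→3→0 → fail=9;  out {2}∪∅={2}
  n12('abeb'): parent n11 fail=3; on 'b' 3→0 → fail=0;  out {4}∪∅={4}

Text stream:
[0] read 'a'  n0⇒n9
[1] read 'c'  n9⇒n1 (via fail)
[2] read 'd'  n1⇒n13  emit P5@[1:2]
[3] read 'e'  n13⇒n3 (via fail)  emit P3@[3:3]
[4] read 'c'  n3⇒n4
[5] read 'd'  n4⇒n5  emit P1@[3:5],P5@[4:5]
[6] read 'a'  n5⇒n9 (via fail)
[7] read 'a'  n9⇒n9 (via fail)
[8] read 'b'  n9⇒n10
[9] read 'e'  n10⇒n11  emit P3@[9:9]
[10] read 'b'  n11⇒n12  emit P4@[7:10]
[11] read 'c'  n12⇒n1 (via fail)
[12] read 'b'  n1⇒n2  emit P0@[11:12]
[13] read 'a'  n2⇒n9 (via fail)
[14] read 'b'  n9⇒n10
[15] read 'e'  n10⇒n11  emit P3@[15:15]
[16] read 'b'  n11⇒n12  emit P4@[13:16]
[17] read 'a'  n12⇒n9 (via fail)
[18] read 'e'  n9⇒n3 (via fail)  emit P3@[18:18]
[19] read 'c'  n3⇒n4
[20] read 'd'  n4⇒n5  emit P1@[18:20],P5@[19:20]
[21] read 'a'  n5⇒n9 (via fail)
[22] read 'd'  n9⇒n0 (via fail)
[23] read 'e'  n0⇒n3  emit P3@[23:23]
[24] read 'b'  n3⇒n0 (via fail)
[25] read 'b'  n0⇒n0
[26] read 'd'  n0⇒n0
[27] read 'e'  n0⇒n3  emit P3@[27:27]
[28] read 'e'  n3⇒n6  emit P3@[28:28]
[29] read 'c'  n6⇒n4 (via fail)
[30] read 'a'  n4⇒n9 (via fail)
[31] read 'b'  n9⇒n10
[32] read 'e'  n10⇒n11  emit P3@[32:32]
[33] read 'b'  n11⇒n12  emit P4@[30:33]
[34] read 'c'  n12⇒n1 (via fail)
[35] read 'd'  n1⇒n13  emit P5@[34:35]
[36] read 'a'  n13⇒n9 (via fail)
[37] read 'c'  n9⇒n1 (via fail)
[38] read 'c'  n1⇒n1 (via fail)
[39] read 'd'  n1⇒n13  emit P5@[38:39]
[40] read 'e'  n13⇒n3 (via fail)  emit P3@[40:40]

Matches: [[2,5],[3,3],[5,1],[5,5],[9,3],[10,4],[12,0],[15,3],[16,4],[18,3],[20,1],[20,5],[23,3],[27,3],[28,3],[32,3],[33,4],[35,5],[39,5],[40,3]]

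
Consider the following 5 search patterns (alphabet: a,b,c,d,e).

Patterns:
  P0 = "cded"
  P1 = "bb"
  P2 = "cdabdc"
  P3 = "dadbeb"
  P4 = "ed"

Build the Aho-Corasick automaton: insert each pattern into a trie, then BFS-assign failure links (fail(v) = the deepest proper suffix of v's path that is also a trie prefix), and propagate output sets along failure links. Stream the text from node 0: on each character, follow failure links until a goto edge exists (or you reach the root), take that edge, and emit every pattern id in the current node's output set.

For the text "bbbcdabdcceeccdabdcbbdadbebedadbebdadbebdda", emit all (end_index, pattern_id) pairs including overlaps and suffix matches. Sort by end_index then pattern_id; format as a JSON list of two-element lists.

Build:
Trie nodes:
  n0 'ε': b→5 c→1 d→11 e→17
  n1 'c': d→2
  n2 'cd': a→7 e→3
  n3 'cde': d→4
  n4 'cded': ·  [P0 ends]
  n5 'b': b→6
  n6 'bb': ·  [P1 ends]
  n7 'cda': b→8
  n8 'cdab': d→9
  n9 'cdabd': c→10
  n10 'cdabdc': ·  [P2 ends]
  n11 'd': a→12
  n12 'da': d→13
  n13 'dad': b→14
  n14 'dadb': e→15
  n15 'dadbe': b→16
  n16 'dadbeb': ·  [P3 ends]
  n17 'e': d→18
  n18 'ed': ·  [P4 ends]

Failure links (BFS by depth):
  fail(1) 'c': from fail(0)=0 chase 'c': 0 ⇒ 0;  out=∅∪out(0)=∅
  fail(5) 'b': from fail(0)=0 chase 'b': 0 ⇒ 0;  out=∅∪out(0)=∅
  fail(11) 'd': from fail(0)=0 chase 'd': 0 ⇒ 0;  out=∅∪out(0)=∅
  fail(17) 'e': from fail(0)=0 chase 'e': 0 ⇒ 0;  out=∅∪out(0)=∅
  fail(2) 'cd': from fail(1)=0 chase 'd': 0 ⇒ 11;  out=∅∪out(11)=∅
  fail(6) 'bb': from fail(5)=0 chase 'b': 0 ⇒ 5;  out={1}∪out(5)={1}
  fail(12) 'da': from fail(11)=0 chase 'a': 0 ⇒ 0;  out=∅∪out(0)=∅
  fail(18) 'ed': from fail(17)=0 chase 'd': 0 ⇒ 11;  out={4}∪out(11)={4}
  fail(3) 'cde': from fail(2)=11 chase 'e': 11→0 ⇒ 17;  out=∅∪out(17)=∅
  fail(7) 'cda': from fail(2)=11 chase 'a': 11 ⇒ 12;  out=∅∪out(12)=∅
  fail(13) 'dad': from fail(12)=0 chase 'd': 0 ⇒ 11;  out=∅∪out(11)=∅
  fail(4) 'cded': from fail(3)=17 chase 'd': 17 ⇒ 18;  out={0}∪out(18)={0,4}
  fail(8) 'cdab': from fail(7)=12 chase 'b': 12→0 ⇒ 5;  out=∅∪out(5)=∅
  fail(14) 'dadb': from fail(13)=11 chase 'b': 11→0 ⇒ 5;  out=∅∪out(5)=∅
  fail(9) 'cdabd': from fail(8)=5 chase 'd': 5→0 ⇒ 11;  out=∅∪out(11)=∅
  fail(15) 'dadbe': from fail(14)=5 chase 'e': 5→0 ⇒ 17;  out=∅∪out(17)=∅
  fail(10) 'cdabdc': from fail(9)=11 chase 'c': 11→0 ⇒ 1;  out={2}∪out(1)={2}
  fail(16) 'dadbeb': from fail(15)=17 chase 'b': 17→0 ⇒ 5;  out={3}∪out(5)={3}

Scan:
[0] read 'b'  n0⇒n5
[1] read 'b'  n5⇒n6  ** P1@[0:1]
[2] read 'b'  n6⇒n6 (via fail)  ** P1@[1:2]
[3] read 'c'  n6⇒n1 (via fail)
[4] read 'd'  n1⇒n2
[5] read 'a'  n2⇒n7
[6] read 'b'  n7⇒n8
[7] read 'd'  n8⇒n9
[8] read 'c'  n9⇒n10  ** P2@[3:8]
[9] read 'c'  n10⇒n1 (via fail)
[10] read 'e'  n1⇒n17 (via fail)
[11] read 'e'  n17⇒n17 (via fail)
[12] read 'c'  n17⇒n1 (via fail)
[13] read 'c'  n1⇒n1 (via fail)
[14] read 'd'  n1⇒n2
[15] read 'a'  n2⇒n7
[16] read 'b'  n7⇒n8
[17] read 'd'  n8⇒n9
[18] read 'c'  n9⇒n10  ** P2@[13:18]
[19] read 'b'  n10⇒n5 (via fail)
[20] read 'b'  n5⇒n6  ** P1@[19:20]
[21] read 'd'  n6⇒n11 (via fail)
[22] read 'a'  n11⇒n12
[23] read 'd'  n12⇒n13
[24] read 'b'  n13⇒n14
[25] read 'e'  n14⇒n15
[26] read 'b'  n15⇒n16  ** P3@[21:26]
[27] read 'e'  n16⇒n17 (via fail)
[28] read 'd'  n17⇒n18  ** P4@[27:28]
[29] read 'a'  n18⇒n12 (via fail)
[30] read 'd'  n12⇒n13
[31] read 'b'  n13⇒n14
[32] read 'e'  n14⇒n15
[33] read 'b'  n15⇒n16  ** P3@[28:33]
[34] read 'd'  n16⇒n11 (via fail)
[35] read 'a'  n11⇒n12
[36] read 'd'  n12⇒n13
[37] read 'b'  n13⇒n14
[38] read 'e'  n14⇒n15
[39] read 'b'  n15⇒n16  ** P3@[34:39]
[40] read 'd'  n16⇒n11 (via fail)
[41] read 'd'  n11⇒n11 (via fail)
[42] read 'a'  n11⇒n12

Matches: [[1,1],[2,1],[8,2],[18,2],[20,1],[26,3],[28,4],[33,3],[39,3]]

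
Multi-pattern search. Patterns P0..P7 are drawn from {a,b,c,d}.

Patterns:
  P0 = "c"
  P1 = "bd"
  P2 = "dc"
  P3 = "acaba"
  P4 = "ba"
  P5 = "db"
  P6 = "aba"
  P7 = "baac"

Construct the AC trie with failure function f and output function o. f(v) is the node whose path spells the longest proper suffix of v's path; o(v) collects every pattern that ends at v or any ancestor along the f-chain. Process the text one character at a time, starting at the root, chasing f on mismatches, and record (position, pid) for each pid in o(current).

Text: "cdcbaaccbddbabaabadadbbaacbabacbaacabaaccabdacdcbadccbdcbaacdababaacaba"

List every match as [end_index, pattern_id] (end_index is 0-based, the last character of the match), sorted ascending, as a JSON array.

Build automaton:
Trie nodes:
  0='ε' goto a→6 b→2 c→1 d→4
  1='c' goto ·  ←P0
  2='b' goto a→11 d→3
  3='bd' goto ·  ←P1
  4='d' goto b→12 c→5
  5='dc' goto ·  ←P2
  6='a' goto b→13 c→7
  7='ac' goto a→8
  8='aca' goto b→9
  9='acab' goto a→10
  10='acaba' goto ·  ←P3
  11='ba' goto a→15  ←P4
  12='db' goto ·  ←P5
  13='ab' goto a→14
  14='aba' goto ·  ←P6
  15='baa' goto c→16
  16='baac' goto ·  ←P7

BFS fail/out derivation:
  n1('c'): parent n0 fail=0; on 'c' 0 → fail=0;  out {0}∪∅={0}
  n2('b'): parent n0 fail=0; on 'b' 0 → fail=0;  out ∅∪∅=∅
  n4('d'): parent n0 fail=0; on 'd' 0 → fail=0;  out ∅∪∅=∅
  n6('a'): parent n0 fail=0; on 'a' 0 → fail=0;  out ∅∪∅=∅
  n3('bd'): parent n2 fail=0; on 'd' 0 → fail=4;  out {1}∪∅={1}
  n5('dc'): parent n4 fail=0; on 'c' 0 → fail=1;  out {2}∪{0}={0,2}
  n7('ac'): parent n6 fail=0; on 'c' 0 → fail=1;  out ∅∪{0}={0}
  n11('ba'): parent n2 fail=0; on 'a' 0 → fail=6;  out {4}∪∅={4}
  n12('db'): parent n4 fail=0; on 'b' 0 → fail=2;  out {5}∪∅={5}
  n13('ab'): parent n6 fail=0; on 'b' 0 → fail=2;  out ∅∪∅=∅
  n8('aca'): parent n7 fail=1; on 'a' 1→0 → fail=6;  out ∅∪∅=∅
  n14('aba'): parent n13 fail=2; on 'a' 2 → fail=11;  out {6}∪{4}={4,6}
  n15('baa'): parent n11 fail=6; on 'a' 6→0 → fail=6;  out ∅∪∅=∅
  n9('acab'): parent n8 fail=6; on 'b' 6 → fail=13;  out ∅∪∅=∅
  n16('baac'): parent n15 fail=6; on 'c' 6 → fail=7;  out {7}∪{0}={0,7}
  n10('acaba'): parent n9 fail=13; on 'a' 13 → fail=14;  out {3}∪{4,6}={3,4,6}

Text stream:
[0] read 'c'  n0⇒n1  → match P0@[0:0]
[1] read 'd'  n1⇒n4 ·f
[2] read 'c'  n4⇒n5  → match P0@[2:2],P2@[1:2]
[3] read 'b'  n5⇒n2 ·f
[4] read 'a'  n2⇒n11  → match P4@[3:4]
[5] read 'a'  n11⇒n15
[6] read 'c'  n15⇒n16  → match P0@[6:6],P7@[3:6]
[7] read 'c'  n16⇒n1 ·f  → match P0@[7:7]
[8] read 'b'  n1⇒n2 ·f
[9] read 'd'  n2⇒n3  → match P1@[8:9]
[10] read 'd'  n3⇒n4 ·f
[11] read 'b'  n4⇒n12  → match P5@[10:11]
[12] read 'a'  n12⇒n11 ·f  → match P4@[11:12]
[13] read 'b'  n11⇒n13 ·f
[14] read 'a'  n13⇒n14  → match P4@[13:14],P6@[12:14]
[15] read 'a'  n14⇒n15 ·f
[16] read 'b'  n15⇒n13 ·f
[17] read 'a'  n13⇒n14  → match P4@[16:17],P6@[15:17]
[18] read 'd'  n14⇒n4 ·f
[19] read 'a'  n4⇒n6 ·f
[20] read 'd'  n6⇒n4 ·f
[21] read 'b'  n4⇒n12  → match P5@[20:21]
[22] read 'b'  n12⇒n2 ·f
[23] read 'a'  n2⇒n11  → match P4@[22:23]
[24] read 'a'  n11⇒n15
[25] read 'c'  n15⇒n16  → match P0@[25:25],P7@[22:25]
[26] read 'b'  n16⇒n2 ·f
[27] read 'a'  n2⇒n11  → match P4@[26:27]
[28] read 'b'  n11⇒n13 ·f
[29] read 'a'  n13⇒n14  → match P4@[28:29],P6@[27:29]
[30] read 'c'  n14⇒n7 ·f  → match P0@[30:30]
[31] read 'b'  n7⇒n2 ·f
[32] read 'a'  n2⇒n11  → match P4@[31:32]
[33] read 'a'  n11⇒n15
[34] read 'c'  n15⇒n16  → match P0@[34:34],P7@[31:34]
[35] read 'a'  n16⇒n8 ·f
[36] read 'b'  n8⇒n9
[37] read 'a'  n9⇒n10  → match P3@[33:37],P4@[36:37],P6@[35:37]
[38] read 'a'  n10⇒n15 ·f
[39] read 'c'  n15⇒n16  → match P0@[39:39],P7@[36:39]
[40] read 'c'  n16⇒n1 ·f  → match P0@[40:40]
[41] read 'a'  n1⇒n6 ·f
[42] read 'b'  n6⇒n13
[43] read 'd'  n13⇒n3 ·f  → match P1@[42:43]
[44] read 'a'  n3⇒n6 ·f
[45] read 'c'  n6⇒n7  → match P0@[45:45]
[46] read 'd'  n7⇒n4 ·f
[47] read 'c'  n4⇒n5  → match P0@[47:47],P2@[46:47]
[48] read 'b'  n5⇒n2 ·f
[49] read 'a'  n2⇒n11  → match P4@[48:49]
[50] read 'd'  n11⇒n4 ·f
[51] read 'c'  n4⇒n5  → match P0@[51:51],P2@[50:51]
[52] read 'c'  n5⇒n1 ·f  → match P0@[52:52]
[53] read 'b'  n1⇒n2 ·f
[54] read 'd'  n2⇒n3  → match P1@[53:54]
[55] read 'c'  n3⇒n5 ·f  → match P0@[55:55],P2@[54:55]
[56] read 'b'  n5⇒n2 ·f
[57] read 'a'  n2⇒n11  → match P4@[56:57]
[58] read 'a'  n11⇒n15
[59] read 'c'  n15⇒n16  → match P0@[59:59],P7@[56:59]
[60] read 'd'  n16⇒n4 ·f
[61] read 'a'  n4⇒n6 ·f
[62] read 'b'  n6⇒n13
[63] read 'a'  n13⇒n14  → match P4@[62:63],P6@[61:63]
[64] read 'b'  n14⇒n13 ·f
[65] read 'a'  n13⇒n14  → match P4@[64:65],P6@[63:65]
[66] read 'a'  n14⇒n15 ·f
[67] read 'c'  n15⇒n16  → match P0@[67:67],P7@[64:67]
[68] read 'a'  n16⇒n8 ·f
[69] read 'b'  n8⇒n9
[70] read 'a'  n9⇒n10  → match P3@[66:70],P4@[69:70],P6@[68:70]

Result: [[0,0],[2,0],[2,2],[4,4],[6,0],[6,7],[7,0],[9,1],[11,5],[12,4],[14,4],[14,6],[17,4],[17,6],[21,5],[23,4],[25,0],[25,7],[27,4],[29,4],[29,6],[30,0],[32,4],[34,0],[34,7],[37,3],[37,4],[37,6],[39,0],[39,7],[40,0],[43,1],[45,0],[47,0],[47,2],[49,4],[51,0],[51,2],[52,0],[54,1],[55,0],[55,2],[57,4],[59,0],[59,7],[63,4],[63,6],[65,4],[65,6],[67,0],[67,7],[70,3],[70,4],[70,6]]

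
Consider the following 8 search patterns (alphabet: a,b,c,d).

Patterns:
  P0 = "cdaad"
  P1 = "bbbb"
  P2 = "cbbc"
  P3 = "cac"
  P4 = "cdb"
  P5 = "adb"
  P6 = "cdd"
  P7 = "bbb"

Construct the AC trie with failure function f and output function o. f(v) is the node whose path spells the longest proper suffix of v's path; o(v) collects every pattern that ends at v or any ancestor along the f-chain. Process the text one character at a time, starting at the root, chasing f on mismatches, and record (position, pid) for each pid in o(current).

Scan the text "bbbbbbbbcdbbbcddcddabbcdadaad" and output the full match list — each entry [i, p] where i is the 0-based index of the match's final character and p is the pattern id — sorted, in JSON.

Construct AC machine:
Trie nodes:
  n0 'ε': a→16 b→6 c→1
  n1 'c': a→13 b→10 d→2
  n2 'cd': a→3 b→15 d→19
  n3 'cda': a→4
  n4 'cdaa': d→5
  n5 'cdaad': ·  [P0 ends]
  n6 'b': b→7
  n7 'bb': b→8
  n8 'bbb': b→9  [P7 ends]
  n9 'bbbb': ·  [P1 ends]
  n10 'cb': b→11
  n11 'cbb': c→12
  n12 'cbbc': ·  [P2 ends]
  n13 'ca': c→14
  n14 'cac': ·  [P3 ends]
  n15 'cdb': ·  [P4 ends]
  n16 'a': d→17
  n17 'ad': b→18
  n18 'adb': ·  [P5 ends]
  n19 'cdd': ·  [P6 ends]

BFS fail/out derivation:
  n1('c'): parent n0 fail=0; on 'c' 0 → fail=0;  out ∅∪∅=∅
  n6('b'): parent n0 fail=0; on 'b' 0 → fail=0;  out ∅∪∅=∅
  n16('a'): parent n0 fail=0; on 'a' 0 → fail=0;  out ∅∪∅=∅
  n2('cd'): parent n1 fail=0; on 'd' 0 → fail=0;  out ∅∪∅=∅
  n7('bb'): parent n6 fail=0; on 'b' 0 → fail=6;  out ∅∪∅=∅
  n10('cb'): parent n1 fail=0; on 'b' 0 → fail=6;  out ∅∪∅=∅
  n13('ca'): parent n1 fail=0; on 'a' 0 → fail=16;  out ∅∪∅=∅
  n17('ad'): parent n16 fail=0; on 'd' 0 → fail=0;  out ∅∪∅=∅
  n3('cda'): parent n2 fail=0; on 'a' 0 → fail=16;  out ∅∪∅=∅
  n8('bbb'): parent n7 fail=6; on 'b' 6 → fail=7;  out {7}∪∅={7}
  n11('cbb'): parent n10 fail=6; on 'b' 6 → fail=7;  out ∅∪∅=∅
  n14('cac'): parent n13 fail=16; on 'c' 16→0 → fail=1;  out {3}∪∅={3}
  n15('cdb'): parent n2 fail=0; on 'b' 0 → fail=6;  out {4}∪∅={4}
  n18('adb'): parent n17 fail=0; on 'b' 0 → fail=6;  out {5}∪∅={5}
  n19('cdd'): parent n2 fail=0; on 'd' 0 → fail=0;  out {6}∪∅={6}
  n4('cdaa'): parent n3 fail=16; on 'a' 16→0 → fail=16;  out ∅∪∅=∅
  n9('bbbb'): parent n8 fail=7; on 'b' 7 → fail=8;  out {1}∪{7}={1,7}
  n12('cbbc'): parent n11 fail=7; on 'c' 7→6→0 → fail=1;  out {2}∪∅={2}
  n5('cdaad'): parent n4 fail=16; on 'd' 16 → fail=17;  out {0}∪∅={0}

Text stream:
[0] read 'b'  n0⇒n6
[1] read 'b'  n6⇒n7
[2] read 'b'  n7⇒n8  ** P7@[0:2]
[3] read 'b'  n8⇒n9  ** P1@[0:3],P7@[1:3]
[4] read 'b'  n9⇒n9 ·f  ** P1@[1:4],P7@[2:4]
[5] read 'b'  n9⇒n9 ·f  ** P1@[2:5],P7@[3:5]
[6] read 'b'  n9⇒n9 ·f  ** P1@[3:6],P7@[4:6]
[7] read 'b'  n9⇒n9 ·f  ** P1@[4:7],P7@[5:7]
[8] read 'c'  n9⇒n1 ·f
[9] read 'd'  n1⇒n2
[10] read 'b'  n2⇒n15  ** P4@[8:10]
[11] read 'b'  n15⇒n7 ·f
[12] read 'b'  n7⇒n8  ** P7@[10:12]
[13] read 'c'  n8⇒n1 ·f
[14] read 'd'  n1⇒n2
[15] read 'd'  n2⇒n19  ** P6@[13:15]
[16] read 'c'  n19⇒n1 ·f
[17] read 'd'  n1⇒n2
[18] read 'd'  n2⇒n19  ** P6@[16:18]
[19] read 'a'  n19⇒n16 ·f
[20] read 'b'  n16⇒n6 ·f
[21] read 'b'  n6⇒n7
[22] read 'c'  n7⇒n1 ·f
[23] read 'd'  n1⇒n2
[24] read 'a'  n2⇒n3
[25] read 'd'  n3⇒n17 ·f
[26] read 'a'  n17⇒n16 ·f
[27] read 'a'  n16⇒n16 ·f
[28] read 'd'  n16⇒n17

Matches: [[2,7],[3,1],[3,7],[4,1],[4,7],[5,1],[5,7],[6,1],[6,7],[7,1],[7,7],[10,4],[12,7],[15,6],[18,6]]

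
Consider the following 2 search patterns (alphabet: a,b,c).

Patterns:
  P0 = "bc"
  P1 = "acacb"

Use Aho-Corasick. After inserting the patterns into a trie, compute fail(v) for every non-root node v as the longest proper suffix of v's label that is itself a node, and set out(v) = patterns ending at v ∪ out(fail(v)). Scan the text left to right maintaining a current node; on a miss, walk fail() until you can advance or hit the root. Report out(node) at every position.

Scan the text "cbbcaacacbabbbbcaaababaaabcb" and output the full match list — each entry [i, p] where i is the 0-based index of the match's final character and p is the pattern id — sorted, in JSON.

Build automaton:
Trie (insert patterns):
  n0 'ε': a→3 b→1
  n1 'b': c→2
  n2 'bc': ·  [P0 ends]
  n3 'a': c→4
  n4 'ac': a→5
  n5 'aca': c→6
  n6 'acac': b→7
  n7 'acacb': ·  [P1 ends]

BFS fail/out derivation:
  n1('b'): parent n0 fail=0; on 'b' 0 → fail=0;  out ∅∪∅=∅
  n3('a'): parent n0 fail=0; on 'a' 0 → fail=0;  out ∅∪∅=∅
  n2('bc'): parent n1 fail=0; on 'c' 0 → fail=0;  out {0}∪∅={0}
  n4('ac'): parent n3 fail=0; on 'c' 0 → fail=0;  out ∅∪∅=∅
  n5('aca'): parent n4 fail=0; on 'a' 0 → fail=3;  out ∅∪∅=∅
  n6('acac'): parent n5 fail=3; on 'c' 3 → fail=4;  out ∅∪∅=∅
  n7('acacb'): parent n6 fail=4; on 'b' 4→0 → fail=1;  out {1}∪∅={1}

Run:
i=0 'c': node 0→0
i=1 'b': node 0→1
i=2 'b': node 1→1 ·f
i=3 'c': node 1→2  emit P0@[2:3]
i=4 'a': node 2→3 ·f
i=5 'a': node 3→3 ·f
i=6 'c': node 3→4
i=7 'a': node 4→5
i=8 'c': node 5→6
i=9 'b': node 6→7  emit P1@[5:9]
i=10 'a': node 7→3 ·f
i=11 'b': node 3→1 ·f
i=12 'b': node 1→1 ·f
i=13 'b': node 1→1 ·f
i=14 'b': node 1→1 ·f
i=15 'c': node 1→2  emit P0@[14:15]
i=16 'a': node 2→3 ·f
i=17 'a': node 3→3 ·f
i=18 'a': node 3→3 ·f
i=19 'b': node 3→1 ·f
i=20 'a': node 1→3 ·f
i=21 'b': node 3→1 ·f
i=22 'a': node 1→3 ·f
i=23 'a': node 3→3 ·f
i=24 'a': node 3→3 ·f
i=25 'b': node 3→1 ·f
i=26 'c': node 1→2  emit P0@[25:26]
i=27 'b': node 2→1 ·f

All matches (sorted): [[3,0],[9,1],[15,0],[26,0]]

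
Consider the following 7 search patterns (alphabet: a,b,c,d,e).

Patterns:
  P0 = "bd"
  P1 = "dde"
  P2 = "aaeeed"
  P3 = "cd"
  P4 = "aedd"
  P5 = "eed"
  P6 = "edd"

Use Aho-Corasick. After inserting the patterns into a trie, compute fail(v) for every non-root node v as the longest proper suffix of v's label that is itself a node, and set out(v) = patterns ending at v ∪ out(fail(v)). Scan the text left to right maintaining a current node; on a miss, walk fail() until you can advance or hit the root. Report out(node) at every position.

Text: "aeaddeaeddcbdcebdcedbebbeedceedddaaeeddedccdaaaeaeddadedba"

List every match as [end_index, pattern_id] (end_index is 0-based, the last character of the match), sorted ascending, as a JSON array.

Build automaton:
Trie (insert patterns):
  0='ε' goto a→6 b→1 c→12 d→3 e→17
  1='b' goto d→2
  2='bd' goto ·  [P0 ends]
  3='d' goto d→4
  4='dd' goto e→5
  5='dde' goto ·  [P1 ends]
  6='a' goto a→7 e→14
  7='aa' goto e→8
  8='aae' goto e→9
  9='aaee' goto e→10
  10='aaeee' goto d→11
  11='aaeeed' goto ·  [P2 ends]
  12='c' goto d→13
  13='cd' goto ·  [P3 ends]
  14='ae' goto d→15
  15='aed' goto d→16
  16='aedd' goto ·  [P4 ends]
  17='e' goto d→20 e→18
  18='ee' goto d→19
  19='eed' goto ·  [P5 ends]
  20='ed' goto d→21
  21='edd' goto ·  [P6 ends]

Failure links (BFS by depth):
  n1('b'): parent n0 fail=0; on 'b' 0 → fail=0;  out ∅∪∅=∅
  n3('d'): parent n0 fail=0; on 'd' 0 → fail=0;  out ∅∪∅=∅
  n6('a'): parent n0 fail=0; on 'a' 0 → fail=0;  out ∅∪∅=∅
  n12('c'): parent n0 fail=0; on 'c' 0 → fail=0;  out ∅∪∅=∅
  n17('e'): parent n0 fail=0; on 'e' 0 → fail=0;  out ∅∪∅=∅
  n2('bd'): parent n1 fail=0; on 'd' 0 → fail=3;  out {0}∪∅={0}
  n4('dd'): parent n3 fail=0; on 'd' 0 → fail=3;  out ∅∪∅=∅
  n7('aa'): parent n6 fail=0; on 'a' 0 → fail=6;  out ∅∪∅=∅
  n13('cd'): parent n12 fail=0; on 'd' 0 → fail=3;  out {3}∪∅={3}
  n14('ae'): parent n6 fail=0; on 'e' 0 → fail=17;  out ∅∪∅=∅
  n18('ee'): parent n17 fail=0; on 'e' 0 → fail=17;  out ∅∪∅=∅
  n20('ed'): parent n17 fail=0; on 'd' 0 → fail=3;  out ∅∪∅=∅
  n5('dde'): parent n4 fail=3; on 'e' 3→0 → fail=17;  out {1}∪∅={1}
  n8('aae'): parent n7 fail=6; on 'e' 6 → fail=14;  out ∅∪∅=∅
  n15('aed'): parent n14 fail=17; on 'd' 17 → fail=20;  out ∅∪∅=∅
  n19('eed'): parent n18 fail=17; on 'd' 17 → fail=20;  out {5}∪∅={5}
  n21('edd'): parent n20 fail=3; on 'd' 3 → fail=4;  out {6}∪∅={6}
  n9('aaee'): parent n8 fail=14; on 'e' 14→17 → fail=18;  out ∅∪∅=∅
  n16('aedd'): parent n15 fail=20; on 'd' 20 → fail=21;  out {4}∪{6}={4,6}
  n10('aaeee'): parent n9 fail=18; on 'e' 18→17 → fail=18;  out ∅∪∅=∅
  n11('aaeeed'): parent n10 fail=18; on 'd' 18 → fail=19;  out {2}∪{5}={2,5}

Text stream:
i=0 'a': node 0→6
i=1 'e': node 6→14
i=2 'a': node 14→6 (via fail)
i=3 'd': node 6→3 (via fail)
i=4 'd': node 3→4
i=5 'e': node 4→5  emit P1@[3:5]
i=6 'a': node 5→6 (via fail)
i=7 'e': node 6→14
i=8 'd': node 14→15
i=9 'd': node 15→16  emit P4@[6:9],P6@[7:9]
i=10 'c': node 16→12 (via fail)
i=11 'b': node 12→1 (via fail)
i=12 'd': node 1→2  emit P0@[11:12]
i=13 'c': node 2→12 (via fail)
i=14 'e': node 12→17 (via fail)
i=15 'b': node 17→1 (via fail)
i=16 'd': node 1→2  emit P0@[15:16]
i=17 'c': node 2→12 (via fail)
i=18 'e': node 12→17 (via fail)
i=19 'd': node 17→20
i=20 'b': node 20→1 (via fail)
i=21 'e': node 1→17 (via fail)
i=22 'b': node 17→1 (via fail)
i=23 'b': node 1→1 (via fail)
i=24 'e': node 1→17 (via fail)
i=25 'e': node 17→18
i=26 'd': node 18→19  emit P5@[24:26]
i=27 'c': node 19→12 (via fail)
i=28 'e': node 12→17 (via fail)
i=29 'e': node 17→18
i=30 'd': node 18→19  emit P5@[28:30]
i=31 'd': node 19→21 (via fail)  emit P6@[29:31]
i=32 'd': node 21→4 (via fail)
i=33 'a': node 4→6 (via fail)
i=34 'a': node 6→7
i=35 'e': node 7→8
i=36 'e': node 8→9
i=37 'd': node 9→19 (via fail)  emit P5@[35:37]
i=38 'd': node 19→21 (via fail)  emit P6@[36:38]
i=39 'e': node 21→5 (via fail)  emit P1@[37:39]
i=40 'd': node 5→20 (via fail)
i=41 'c': node 20→12 (via fail)
i=42 'c': node 12→12 (via fail)
i=43 'd': node 12→13  emit P3@[42:43]
i=44 'a': node 13→6 (via fail)
i=45 'a': node 6→7
i=46 'a': node 7→7 (via fail)
i=47 'e': node 7→8
i=48 'a': node 8→6 (via fail)
i=49 'e': node 6→14
i=50 'd': node 14→15
i=51 'd': node 15→16  emit P4@[48:51],P6@[49:51]
i=52 'a': node 16→6 (via fail)
i=53 'd': node 6→3 (via fail)
i=54 'e': node 3→17 (via fail)
i=55 'd': node 17→20
i=56 'b': node 20→1 (via fail)
i=57 'a': node 1→6 (via fail)

Matches: [[5,1],[9,4],[9,6],[12,0],[16,0],[26,5],[30,5],[31,6],[37,5],[38,6],[39,1],[43,3],[51,4],[51,6]]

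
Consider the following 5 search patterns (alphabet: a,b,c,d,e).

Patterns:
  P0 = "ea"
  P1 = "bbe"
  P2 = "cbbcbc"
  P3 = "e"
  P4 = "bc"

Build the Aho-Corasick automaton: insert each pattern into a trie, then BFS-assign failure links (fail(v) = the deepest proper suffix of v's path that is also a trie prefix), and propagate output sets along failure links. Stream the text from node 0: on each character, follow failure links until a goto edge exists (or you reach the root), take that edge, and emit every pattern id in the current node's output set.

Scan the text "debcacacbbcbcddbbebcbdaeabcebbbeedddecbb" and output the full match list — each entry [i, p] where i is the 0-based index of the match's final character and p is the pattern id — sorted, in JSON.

Build:
Trie (insert patterns):
  0='ε' goto b→3 c→6 e→1
  1='e' goto a→2  ←P3
  2='ea' goto ·  ←P0
  3='b' goto b→4 c→12
  4='bb' goto e→5
  5='bbe' goto ·  ←P1
  6='c' goto b→7
  7='cb' goto b→8
  8='cbb' goto c→9
  9='cbbc' goto b→10
  10='cbbcb' goto c→11
  11='cbbcbc' goto ·  ←P2
  12='bc' goto ·  ←P4

BFS fail/out derivation:
  n1('e'): parent n0 fail=0; on 'e' 0 → fail=0;  out {3}∪∅={3}
  n3('b'): parent n0 fail=0; on 'b' 0 → fail=0;  out ∅∪∅=∅
  n6('c'): parent n0 fail=0; on 'c' 0 → fail=0;  out ∅∪∅=∅
  n2('ea'): parent n1 fail=0; on 'a' 0 → fail=0;  out {0}∪∅={0}
  n4('bb'): parent n3 fail=0; on 'b' 0 → fail=3;  out ∅∪∅=∅
  n7('cb'): parent n6 fail=0; on 'b' 0 → fail=3;  out ∅∪∅=∅
  n12('bc'): parent n3 fail=0; on 'c' 0 → fail=6;  out {4}∪∅={4}
  n5('bbe'): parent n4 fail=3; on 'e' 3→0 → fail=1;  out {1}∪{3}={1,3}
  n8('cbb'): parent n7 fail=3; on 'b' 3 → fail=4;  out ∅∪∅=∅
  n9('cbbc'): parent n8 fail=4; on 'c' 4→3 → fail=12;  out ∅∪{4}={4}
  n10('cbbcb'): parent n9 fail=12; on 'b' 12→6 → fail=7;  out ∅∪∅=∅
  n11('cbbcbc'): parent n10 fail=7; on 'c' 7→3 → fail=12;  out {2}∪{4}={2,4}

Scan:
pos 0 'd': at 0
pos 1 'e': at 1  ** P3@[1:1]
pos 2 'b': at 3 ·f
pos 3 'c': at 12  ** P4@[2:3]
pos 4 'a': at 0 ·f
pos 5 'c': at 6
pos 6 'a': at 0 ·f
pos 7 'c': at 6
pos 8 'b': at 7
pos 9 'b': at 8
pos 10 'c': at 9  ** P4@[9:10]
pos 11 'b': at 10
pos 12 'c': at 11  ** P2@[7:12],P4@[11:12]
pos 13 'd': at 0 ·f
pos 14 'd': at 0
pos 15 'b': at 3
pos 16 'b': at 4
pos 17 'e': at 5  ** P1@[15:17],P3@[17:17]
pos 18 'b': at 3 ·f
pos 19 'c': at 12  ** P4@[18:19]
pos 20 'b': at 7 ·f
pos 21 'd': at 0 ·f
pos 22 'a': at 0
pos 23 'e': at 1  ** P3@[23:23]
pos 24 'a': at 2  ** P0@[23:24]
pos 25 'b': at 3 ·f
pos 26 'c': at 12  ** P4@[25:26]
pos 27 'e': at 1 ·f  ** P3@[27:27]
pos 28 'b': at 3 ·f
pos 29 'b': at 4
pos 30 'b': at 4 ·f
pos 31 'e': at 5  ** P1@[29:31],P3@[31:31]
pos 32 'e': at 1 ·f  ** P3@[32:32]
pos 33 'd': at 0 ·f
pos 34 'd': at 0
pos 35 'd': at 0
pos 36 'e': at 1  ** P3@[36:36]
pos 37 'c': at 6 ·f
pos 38 'b': at 7
pos 39 'b': at 8

Matches: [[1,3],[3,4],[10,4],[12,2],[12,4],[17,1],[17,3],[19,4],[23,3],[24,0],[26,4],[27,3],[31,1],[31,3],[32,3],[36,3]]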